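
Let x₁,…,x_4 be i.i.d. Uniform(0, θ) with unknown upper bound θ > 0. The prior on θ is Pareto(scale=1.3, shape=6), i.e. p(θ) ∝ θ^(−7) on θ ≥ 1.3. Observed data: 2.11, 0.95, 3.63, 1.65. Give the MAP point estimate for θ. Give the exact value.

θ̂_MAP = 3.63

The Uniform(0, θ) likelihood is θ^(−n) for θ ≥ max(xᵢ), zero otherwise. Here max(xᵢ) = 3.63.
Posterior ∝ θ^(−7) · θ^(−4) = θ^(−11) on θ ≥ max(1.3, 3.63) = 3.63.
This density is strictly decreasing in θ, so the posterior mode lies at the lower boundary of the support.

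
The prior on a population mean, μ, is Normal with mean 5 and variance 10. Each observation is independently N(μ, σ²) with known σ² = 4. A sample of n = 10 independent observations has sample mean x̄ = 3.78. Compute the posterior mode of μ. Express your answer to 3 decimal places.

μ̂_MAP = 3.827

n = 10, x̄ = 3.78.
For a Normal prior and Normal likelihood with known variance, the posterior is Normal; its mode equals its mean, the precision-weighted average.
Prior precision 1/σ₀² = 1/10 = 0.1; data precision n/σ² = 10/4 = 2.5.
μ̂ = (0.1·5 + 2.5·3.78) / (0.1 + 2.5) = 9.95/2.6 = 199/52 ≈ 3.827.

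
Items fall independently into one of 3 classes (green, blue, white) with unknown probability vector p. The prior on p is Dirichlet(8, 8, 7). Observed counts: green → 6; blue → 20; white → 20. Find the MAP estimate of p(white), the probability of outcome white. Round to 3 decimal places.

The posterior is Dirichlet(αᵢ + nᵢ) = Dirichlet(14, 28, 27).
For a Dirichlet(a₁,…,a_K) with all aᵢ > 1, the mode has j-th component (aⱼ − 1)/(Σaᵢ − K).
Here Σaᵢ = 69 and K = 3, so p(white) = (27 − 1)/(69 − 3) = 26/66 ≈ 0.394.

MAP estimate of p(white) = 0.394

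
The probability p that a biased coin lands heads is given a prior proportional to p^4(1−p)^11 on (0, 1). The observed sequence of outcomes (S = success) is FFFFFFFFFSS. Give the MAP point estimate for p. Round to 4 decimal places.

The prior density ∝ p^4(1−p)^11 is the kernel of Beta(5, 12).
Data: 2 successes in 11 trials (from the sequence). The binomial likelihood contributes p^2(1−p)^9, so the posterior is Beta(5+2, 12+9) = Beta(7, 21).
For Beta(a, b) with a, b > 1 the mode is (a−1)/(a+b−2) = 6/26 ≈ 0.2308.

p̂_MAP = 0.2308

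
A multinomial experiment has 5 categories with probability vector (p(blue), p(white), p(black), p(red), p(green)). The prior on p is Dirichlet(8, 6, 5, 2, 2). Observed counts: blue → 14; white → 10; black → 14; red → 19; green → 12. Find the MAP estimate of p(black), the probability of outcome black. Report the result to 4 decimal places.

MAP estimate of p(black) = 0.2069

The posterior is Dirichlet(αᵢ + nᵢ) = Dirichlet(22, 16, 19, 21, 14).
For a Dirichlet(a₁,…,a_K) with all aᵢ > 1, the mode has j-th component (aⱼ − 1)/(Σaᵢ − K).
Here Σaᵢ = 92 and K = 5, so p(black) = (19 − 1)/(92 − 5) = 18/87 ≈ 0.2069.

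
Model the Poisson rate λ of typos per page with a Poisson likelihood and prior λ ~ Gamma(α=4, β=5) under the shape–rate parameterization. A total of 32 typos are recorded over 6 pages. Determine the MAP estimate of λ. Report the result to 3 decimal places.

λ̂_MAP = 3.182

Σxᵢ = 32, n = 6.
Posterior ∝ λ^3e^(−5λ) · λ^32e^(−6λ) = λ^35e^(−11λ), i.e. Gamma(shape=36, rate=11).
The mode of a Gamma(a, b) with a ≥ 1 (shape–rate) is (a−1)/b = 35/11 ≈ 3.182.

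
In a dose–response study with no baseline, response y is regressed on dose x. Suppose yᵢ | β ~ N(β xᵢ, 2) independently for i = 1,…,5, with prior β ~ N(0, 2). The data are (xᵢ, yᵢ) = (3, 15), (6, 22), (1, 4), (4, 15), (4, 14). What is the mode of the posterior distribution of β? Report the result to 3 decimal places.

β̂_MAP = 3.759

log p(β | y) = −Σ(yᵢ − βxᵢ)²/(2·2) − β²/(2·2) + const.
Setting the derivative to zero: Σxᵢ(yᵢ − βxᵢ)/2 − β/2 = 0, so β = Σxᵢyᵢ / (Σxᵢ² + σ²/τ²).
Σxᵢyᵢ = 3·15 + 6·22 + 1·4 + 4·15 + 4·14 = 297; Σxᵢ² = 78; σ²/τ² = 1.
β̂_MAP = 297 / (78 + 1) = 297/79 ≈ 3.759.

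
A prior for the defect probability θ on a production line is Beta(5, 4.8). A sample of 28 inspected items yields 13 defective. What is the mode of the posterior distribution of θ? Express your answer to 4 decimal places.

Prior: Beta(5, 4.8).
Data: 13 successes in 28 trials. The binomial likelihood contributes θ^13(1−θ)^15, so the posterior is Beta(5+13, 4.8+15) = Beta(18, 19.8).
For Beta(a, b) with a, b > 1 the mode is (a−1)/(a+b−2) = 17/35.8 ≈ 0.4749.

θ̂_MAP = 0.4749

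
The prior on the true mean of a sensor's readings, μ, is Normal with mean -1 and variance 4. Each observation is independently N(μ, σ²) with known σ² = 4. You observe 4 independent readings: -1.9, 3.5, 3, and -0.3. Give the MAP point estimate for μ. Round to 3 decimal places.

n = 4; x̄ = ((-1.9) + 3.5 + 3 + (-0.3))/4 = 4.3/4 = 1.075.
For a Normal prior and Normal likelihood with known variance, the posterior is Normal; its mode equals its mean, the precision-weighted average.
Prior precision 1/σ₀² = 1/4 = 0.25; data precision n/σ² = 4/4 = 1.
μ̂ = (0.25·(-1) + 1·1.075) / (0.25 + 1) = 0.825/1.25 = 0.660.

μ̂_MAP = 0.660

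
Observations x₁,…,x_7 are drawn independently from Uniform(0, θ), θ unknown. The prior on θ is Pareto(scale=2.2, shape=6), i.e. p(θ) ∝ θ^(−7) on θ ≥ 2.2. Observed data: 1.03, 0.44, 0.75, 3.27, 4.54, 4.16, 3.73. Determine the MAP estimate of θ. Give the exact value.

The Uniform(0, θ) likelihood is θ^(−n) for θ ≥ max(xᵢ), zero otherwise. Here max(xᵢ) = 4.54.
Posterior ∝ θ^(−7) · θ^(−7) = θ^(−14) on θ ≥ max(2.2, 4.54) = 4.54.
This density is strictly decreasing in θ, so the posterior mode lies at the lower boundary of the support.

θ̂_MAP = 4.54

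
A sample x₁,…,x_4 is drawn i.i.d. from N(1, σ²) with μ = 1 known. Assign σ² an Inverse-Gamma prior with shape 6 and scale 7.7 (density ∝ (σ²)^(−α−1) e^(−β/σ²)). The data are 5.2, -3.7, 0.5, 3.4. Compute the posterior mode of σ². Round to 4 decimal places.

σ̂²_MAP = 3.3967

Sum of squared deviations about the known mean: SS = (5.2−1)² + (-3.7−1)² + (0.5−1)² + (3.4−1)² = 45.74.
The Normal likelihood contributes (σ²)^(−n/2) exp(−SS/(2σ²)), so the posterior is Inverse-Gamma(α + n/2, β + SS/2) = Inverse-Gamma(8, 30.57).
The mode of Inverse-Gamma(a, b) is b/(a+1) = 30.57/9 ≈ 3.3967.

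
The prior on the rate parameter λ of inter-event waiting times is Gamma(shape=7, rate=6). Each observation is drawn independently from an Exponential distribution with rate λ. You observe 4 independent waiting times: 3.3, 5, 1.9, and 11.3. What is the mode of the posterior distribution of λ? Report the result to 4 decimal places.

The Exponential(rate=λ) likelihood is ∝ λ^n e^(−λΣtᵢ). Here n = 4 and Σtᵢ = 3.3 + 5 + 1.9 + 11.3 = 21.5.
Posterior ∝ λ^6e^(−6λ) · λ^4e^(−21.5λ) = λ^10e^(−27.5λ), i.e. Gamma(11, 27.5).
Mode = (a−1)/b = 10/27.5 ≈ 0.3636.

λ̂_MAP = 0.3636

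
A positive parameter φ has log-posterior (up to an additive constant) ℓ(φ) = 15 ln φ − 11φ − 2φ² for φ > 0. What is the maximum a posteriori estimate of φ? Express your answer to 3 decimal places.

ℓ'(φ) = 15/φ − 11 − 4φ. Setting this to zero and multiplying by φ: 4φ² + 11φ − 15 = 0.
φ = (−11 + √(11² + 4·4·15)) / (2·4) = (−11 + √361) / 8 = (−11 + 19)/8 = 1.
ℓ''(φ) = −15/φ² − 4 < 0, confirming a maximum.

φ̂_MAP = 1.000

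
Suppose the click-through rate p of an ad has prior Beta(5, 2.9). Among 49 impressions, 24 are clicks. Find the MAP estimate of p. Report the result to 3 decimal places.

p̂_MAP = 0.510

Prior: Beta(5, 2.9).
Data: 24 successes in 49 trials. The binomial likelihood contributes p^24(1−p)^25, so the posterior is Beta(5+24, 2.9+25) = Beta(29, 27.9).
For Beta(a, b) with a, b > 1 the mode is (a−1)/(a+b−2) = 28/54.9 ≈ 0.510.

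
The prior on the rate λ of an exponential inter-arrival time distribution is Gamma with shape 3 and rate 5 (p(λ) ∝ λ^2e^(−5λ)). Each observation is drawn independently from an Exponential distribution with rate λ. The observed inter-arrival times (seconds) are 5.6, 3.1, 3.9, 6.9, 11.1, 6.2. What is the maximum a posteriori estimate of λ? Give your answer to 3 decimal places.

λ̂_MAP = 0.191

The Exponential(rate=λ) likelihood is ∝ λ^n e^(−λΣtᵢ). Here n = 6 and Σtᵢ = 5.6 + 3.1 + 3.9 + 6.9 + 11.1 + 6.2 = 36.8.
Posterior ∝ λ^2e^(−5λ) · λ^6e^(−36.8λ) = λ^8e^(−41.8λ), i.e. Gamma(9, 41.8).
Mode = (a−1)/b = 8/41.8 ≈ 0.191.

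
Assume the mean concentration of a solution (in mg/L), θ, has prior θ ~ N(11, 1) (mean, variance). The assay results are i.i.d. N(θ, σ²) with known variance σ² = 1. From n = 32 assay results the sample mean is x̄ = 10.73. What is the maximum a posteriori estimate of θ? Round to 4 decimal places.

n = 32, x̄ = 10.73.
For a Normal prior and Normal likelihood with known variance, the posterior is Normal; its mode equals its mean, the precision-weighted average.
Prior precision 1/σ₀² = 1/1 = 1; data precision n/σ² = 32/1 = 32.
θ̂ = (1·11 + 32·10.73) / (1 + 32) = 354.36/33 = 2953/275 ≈ 10.7382.

θ̂_MAP = 10.7382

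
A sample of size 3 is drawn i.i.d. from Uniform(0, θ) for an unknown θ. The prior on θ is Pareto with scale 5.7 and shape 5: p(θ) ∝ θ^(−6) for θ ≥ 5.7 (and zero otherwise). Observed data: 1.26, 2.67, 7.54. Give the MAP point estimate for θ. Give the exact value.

The Uniform(0, θ) likelihood is θ^(−n) for θ ≥ max(xᵢ), zero otherwise. Here max(xᵢ) = 7.54.
Posterior ∝ θ^(−6) · θ^(−3) = θ^(−9) on θ ≥ max(5.7, 7.54) = 7.54.
This density is strictly decreasing in θ, so the posterior mode lies at the lower boundary of the support.

θ̂_MAP = 7.54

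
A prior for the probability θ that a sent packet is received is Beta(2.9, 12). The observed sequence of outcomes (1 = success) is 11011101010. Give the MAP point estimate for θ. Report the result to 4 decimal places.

Prior: Beta(2.9, 12).
Data: 7 successes in 11 trials (from the sequence). The binomial likelihood contributes θ^7(1−θ)^4, so the posterior is Beta(2.9+7, 12+4) = Beta(9.9, 16).
For Beta(a, b) with a, b > 1 the mode is (a−1)/(a+b−2) = 8.9/23.9 ≈ 0.3724.

θ̂_MAP = 0.3724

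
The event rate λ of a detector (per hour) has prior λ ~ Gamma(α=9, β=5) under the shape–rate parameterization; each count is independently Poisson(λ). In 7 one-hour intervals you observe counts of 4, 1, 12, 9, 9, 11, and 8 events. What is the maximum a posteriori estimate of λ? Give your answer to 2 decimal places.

Σxᵢ = 4+1+12+9+9+11+8 = 54, with n = 7.
Posterior ∝ λ^8e^(−5λ) · λ^54e^(−7λ) = λ^62e^(−12λ), i.e. Gamma(shape=63, rate=12).
The mode of a Gamma(a, b) with a ≥ 1 (shape–rate) is (a−1)/b = 62/12 ≈ 5.17.

λ̂_MAP = 5.17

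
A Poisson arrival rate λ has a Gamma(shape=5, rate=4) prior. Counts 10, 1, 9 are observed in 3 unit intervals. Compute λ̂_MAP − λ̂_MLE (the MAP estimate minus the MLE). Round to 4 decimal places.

Σxᵢ = 20. Posterior is Gamma(25, 7); MAP = (25−1)/7 = 24/7 ≈ 3.42857.
MLE = x̄ = 20/3 ≈ 6.66667.
Difference = 24/7 − 20/3 = -68/21 ≈ -3.2381.

MAP − MLE = -3.2381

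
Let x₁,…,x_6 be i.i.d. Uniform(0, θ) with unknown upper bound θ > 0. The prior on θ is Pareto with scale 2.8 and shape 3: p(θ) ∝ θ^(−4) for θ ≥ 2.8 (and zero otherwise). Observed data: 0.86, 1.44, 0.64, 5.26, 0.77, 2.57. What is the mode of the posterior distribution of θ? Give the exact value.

θ̂_MAP = 5.26

The Uniform(0, θ) likelihood is θ^(−n) for θ ≥ max(xᵢ), zero otherwise. Here max(xᵢ) = 5.26.
Posterior ∝ θ^(−4) · θ^(−6) = θ^(−10) on θ ≥ max(2.8, 5.26) = 5.26.
This density is strictly decreasing in θ, so the posterior mode lies at the lower boundary of the support.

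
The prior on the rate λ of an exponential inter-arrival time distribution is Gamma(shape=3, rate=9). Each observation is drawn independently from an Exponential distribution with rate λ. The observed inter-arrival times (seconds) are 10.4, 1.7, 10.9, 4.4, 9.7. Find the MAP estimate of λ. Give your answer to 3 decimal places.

λ̂_MAP = 0.152

The Exponential(rate=λ) likelihood is ∝ λ^n e^(−λΣtᵢ). Here n = 5 and Σtᵢ = 10.4 + 1.7 + 10.9 + 4.4 + 9.7 = 37.1.
Posterior ∝ λ^2e^(−9λ) · λ^5e^(−37.1λ) = λ^7e^(−46.1λ), i.e. Gamma(8, 46.1).
Mode = (a−1)/b = 7/46.1 ≈ 0.152.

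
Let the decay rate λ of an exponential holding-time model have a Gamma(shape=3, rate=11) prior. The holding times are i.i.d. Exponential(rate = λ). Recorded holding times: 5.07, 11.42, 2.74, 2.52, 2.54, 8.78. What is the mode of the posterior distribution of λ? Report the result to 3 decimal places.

The Exponential(rate=λ) likelihood is ∝ λ^n e^(−λΣtᵢ). Here n = 6 and Σtᵢ = 5.07 + 11.42 + 2.74 + 2.52 + 2.54 + 8.78 = 33.07.
Posterior ∝ λ^2e^(−11λ) · λ^6e^(−33.07λ) = λ^8e^(−44.07λ), i.e. Gamma(9, 44.07).
Mode = (a−1)/b = 8/44.07 ≈ 0.182.

λ̂_MAP = 0.182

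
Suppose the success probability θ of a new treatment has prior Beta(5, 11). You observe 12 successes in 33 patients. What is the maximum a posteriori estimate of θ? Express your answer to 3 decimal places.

Prior: Beta(5, 11).
Data: 12 successes in 33 trials. The binomial likelihood contributes θ^12(1−θ)^21, so the posterior is Beta(5+12, 11+21) = Beta(17, 32).
For Beta(a, b) with a, b > 1 the mode is (a−1)/(a+b−2) = 16/47 ≈ 0.340.

θ̂_MAP = 0.340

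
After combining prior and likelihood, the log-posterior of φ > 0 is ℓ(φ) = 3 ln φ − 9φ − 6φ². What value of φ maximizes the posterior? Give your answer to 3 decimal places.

ℓ'(φ) = 3/φ − 9 − 12φ. Setting this to zero and multiplying by φ: 12φ² + 9φ − 3 = 0.
φ = (−9 + √(9² + 4·12·3)) / (2·12) = (−9 + √225) / 24 = (−9 + 15)/24 = 1/4.
ℓ''(φ) = −3/φ² − 12 < 0, confirming a maximum.

φ̂_MAP = 0.250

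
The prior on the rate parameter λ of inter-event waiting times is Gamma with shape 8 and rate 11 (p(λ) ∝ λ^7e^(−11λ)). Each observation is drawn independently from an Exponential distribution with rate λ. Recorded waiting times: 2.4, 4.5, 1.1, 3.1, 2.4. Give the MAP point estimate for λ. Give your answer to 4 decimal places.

λ̂_MAP = 0.4898

The Exponential(rate=λ) likelihood is ∝ λ^n e^(−λΣtᵢ). Here n = 5 and Σtᵢ = 2.4 + 4.5 + 1.1 + 3.1 + 2.4 = 13.5.
Posterior ∝ λ^7e^(−11λ) · λ^5e^(−13.5λ) = λ^12e^(−24.5λ), i.e. Gamma(13, 24.5).
Mode = (a−1)/b = 12/24.5 ≈ 0.4898.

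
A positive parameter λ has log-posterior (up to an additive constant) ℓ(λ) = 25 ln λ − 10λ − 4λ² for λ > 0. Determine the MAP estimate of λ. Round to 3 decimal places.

ℓ'(λ) = 25/λ − 10 − 8λ. Setting this to zero and multiplying by λ: 8λ² + 10λ − 25 = 0.
λ = (−10 + √(10² + 4·8·25)) / (2·8) = (−10 + √900) / 16 = (−10 + 30)/16 = 5/4.
ℓ''(λ) = −25/λ² − 8 < 0, confirming a maximum.

λ̂_MAP = 1.250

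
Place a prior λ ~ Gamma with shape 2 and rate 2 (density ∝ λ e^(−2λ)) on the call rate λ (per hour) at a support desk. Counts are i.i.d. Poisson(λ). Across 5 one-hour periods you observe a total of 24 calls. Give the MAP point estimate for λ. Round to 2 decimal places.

λ̂_MAP = 3.57

Σxᵢ = 24, n = 5.
Posterior ∝ λe^(−2λ) · λ^24e^(−5λ) = λ^25e^(−7λ), i.e. Gamma(shape=26, rate=7).
The mode of a Gamma(a, b) with a ≥ 1 (shape–rate) is (a−1)/b = 25/7 ≈ 3.57.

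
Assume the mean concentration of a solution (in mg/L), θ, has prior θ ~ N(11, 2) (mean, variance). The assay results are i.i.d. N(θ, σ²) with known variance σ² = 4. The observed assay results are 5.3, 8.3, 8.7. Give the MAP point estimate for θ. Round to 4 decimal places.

n = 3; x̄ = (5.3 + 8.3 + 8.7)/3 = 22.3/3 = 223/30 ≈ 7.4333.
For a Normal prior and Normal likelihood with known variance, the posterior is Normal; its mode equals its mean, the precision-weighted average.
Prior precision 1/σ₀² = 1/2 = 0.5; data precision n/σ² = 3/4 = 0.75.
θ̂ = (0.5·11 + 0.75·(223/30)) / (0.5 + 0.75) = 11.075/1.25 = 8.8600.

θ̂_MAP = 8.8600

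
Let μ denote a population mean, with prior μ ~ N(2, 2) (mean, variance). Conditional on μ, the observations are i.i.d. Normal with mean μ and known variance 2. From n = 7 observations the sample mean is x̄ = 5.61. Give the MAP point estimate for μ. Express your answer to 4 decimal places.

μ̂_MAP = 5.1588

n = 7, x̄ = 5.61.
For a Normal prior and Normal likelihood with known variance, the posterior is Normal; its mode equals its mean, the precision-weighted average.
Prior precision 1/σ₀² = 1/2 = 0.5; data precision n/σ² = 7/2 = 3.5.
μ̂ = (0.5·2 + 3.5·5.61) / (0.5 + 3.5) = 20.635/4 = 5.15875 ≈ 5.1588.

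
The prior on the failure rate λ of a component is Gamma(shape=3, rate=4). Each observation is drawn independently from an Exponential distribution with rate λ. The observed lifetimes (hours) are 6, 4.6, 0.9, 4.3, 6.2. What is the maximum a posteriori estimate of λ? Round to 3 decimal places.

λ̂_MAP = 0.269

The Exponential(rate=λ) likelihood is ∝ λ^n e^(−λΣtᵢ). Here n = 5 and Σtᵢ = 6 + 4.6 + 0.9 + 4.3 + 6.2 = 22.
Posterior ∝ λ^2e^(−4λ) · λ^5e^(−22λ) = λ^7e^(−26λ), i.e. Gamma(8, 26).
Mode = (a−1)/b = 7/26 ≈ 0.269.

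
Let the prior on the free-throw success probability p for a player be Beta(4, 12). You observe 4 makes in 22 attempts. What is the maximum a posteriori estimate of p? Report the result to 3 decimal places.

Prior: Beta(4, 12).
Data: 4 successes in 22 trials. The binomial likelihood contributes p^4(1−p)^18, so the posterior is Beta(4+4, 12+18) = Beta(8, 30).
For Beta(a, b) with a, b > 1 the mode is (a−1)/(a+b−2) = 7/36 ≈ 0.194.

p̂_MAP = 0.194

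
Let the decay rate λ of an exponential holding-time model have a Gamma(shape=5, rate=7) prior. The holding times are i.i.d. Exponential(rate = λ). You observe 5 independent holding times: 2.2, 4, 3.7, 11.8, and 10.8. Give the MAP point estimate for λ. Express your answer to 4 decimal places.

λ̂_MAP = 0.2278

The Exponential(rate=λ) likelihood is ∝ λ^n e^(−λΣtᵢ). Here n = 5 and Σtᵢ = 2.2 + 4 + 3.7 + 11.8 + 10.8 = 32.5.
Posterior ∝ λ^4e^(−7λ) · λ^5e^(−32.5λ) = λ^9e^(−39.5λ), i.e. Gamma(10, 39.5).
Mode = (a−1)/b = 9/39.5 ≈ 0.2278.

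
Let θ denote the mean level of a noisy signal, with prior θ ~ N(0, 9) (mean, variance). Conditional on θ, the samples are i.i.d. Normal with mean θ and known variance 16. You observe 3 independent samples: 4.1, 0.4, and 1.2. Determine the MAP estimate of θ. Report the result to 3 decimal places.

θ̂_MAP = 1.193

n = 3; x̄ = (4.1 + 0.4 + 1.2)/3 = 5.7/3 = 1.9.
For a Normal prior and Normal likelihood with known variance, the posterior is Normal; its mode equals its mean, the precision-weighted average.
Prior precision 1/σ₀² = 1/9; data precision n/σ² = 3/16 = 0.1875.
θ̂ = ((1/9)·0 + 0.1875·1.9) / (1/9 + 0.1875) = 0.35625/(43/144) = 513/430 ≈ 1.193.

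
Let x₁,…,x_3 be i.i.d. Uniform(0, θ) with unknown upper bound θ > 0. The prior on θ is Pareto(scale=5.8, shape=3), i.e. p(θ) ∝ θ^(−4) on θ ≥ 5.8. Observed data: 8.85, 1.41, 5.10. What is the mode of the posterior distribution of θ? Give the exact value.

The Uniform(0, θ) likelihood is θ^(−n) for θ ≥ max(xᵢ), zero otherwise. Here max(xᵢ) = 8.85.
Posterior ∝ θ^(−4) · θ^(−3) = θ^(−7) on θ ≥ max(5.8, 8.85) = 8.85.
This density is strictly decreasing in θ, so the posterior mode lies at the lower boundary of the support.

θ̂_MAP = 8.85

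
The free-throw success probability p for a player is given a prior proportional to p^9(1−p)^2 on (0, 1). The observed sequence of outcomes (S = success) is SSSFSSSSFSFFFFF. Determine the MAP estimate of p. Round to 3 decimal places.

p̂_MAP = 0.654

The prior density ∝ p^9(1−p)^2 is the kernel of Beta(10, 3).
Data: 8 successes in 15 trials (from the sequence). The binomial likelihood contributes p^8(1−p)^7, so the posterior is Beta(10+8, 3+7) = Beta(18, 10).
For Beta(a, b) with a, b > 1 the mode is (a−1)/(a+b−2) = 17/26 ≈ 0.654.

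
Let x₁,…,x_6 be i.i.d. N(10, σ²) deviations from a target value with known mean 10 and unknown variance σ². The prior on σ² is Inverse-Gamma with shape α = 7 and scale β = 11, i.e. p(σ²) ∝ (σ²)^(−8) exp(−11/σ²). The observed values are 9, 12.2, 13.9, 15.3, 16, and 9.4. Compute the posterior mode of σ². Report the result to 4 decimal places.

Sum of squared deviations about the known mean: SS = (9−10)² + (12.2−10)² + (13.9−10)² + (15.3−10)² + (16−10)² + (9.4−10)² = 85.5.
The Normal likelihood contributes (σ²)^(−n/2) exp(−SS/(2σ²)), so the posterior is Inverse-Gamma(α + n/2, β + SS/2) = Inverse-Gamma(10, 53.75).
The mode of Inverse-Gamma(a, b) is b/(a+1) = 53.75/11 ≈ 4.8864.

σ̂²_MAP = 4.8864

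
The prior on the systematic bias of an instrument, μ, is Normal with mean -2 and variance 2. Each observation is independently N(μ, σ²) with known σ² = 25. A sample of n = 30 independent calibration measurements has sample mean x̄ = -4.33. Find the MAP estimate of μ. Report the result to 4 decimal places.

μ̂_MAP = -3.6447

n = 30, x̄ = -4.33.
For a Normal prior and Normal likelihood with known variance, the posterior is Normal; its mode equals its mean, the precision-weighted average.
Prior precision 1/σ₀² = 1/2 = 0.5; data precision n/σ² = 30/25 = 1.2.
μ̂ = (0.5·(-2) + 1.2·(-4.33)) / (0.5 + 1.2) = (-6.196)/1.7 = -1549/425 ≈ -3.6447.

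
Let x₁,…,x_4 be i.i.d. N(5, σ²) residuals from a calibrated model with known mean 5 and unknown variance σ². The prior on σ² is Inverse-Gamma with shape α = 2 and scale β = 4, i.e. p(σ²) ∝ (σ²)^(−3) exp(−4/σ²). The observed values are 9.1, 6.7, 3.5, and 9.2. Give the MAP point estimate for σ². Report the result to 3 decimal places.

Sum of squared deviations about the known mean: SS = (9.1−5)² + (6.7−5)² + (3.5−5)² + (9.2−5)² = 39.59.
The Normal likelihood contributes (σ²)^(−n/2) exp(−SS/(2σ²)), so the posterior is Inverse-Gamma(α + n/2, β + SS/2) = Inverse-Gamma(4, 23.795).
The mode of Inverse-Gamma(a, b) is b/(a+1) = 23.795/5 ≈ 4.759.

σ̂²_MAP = 4.759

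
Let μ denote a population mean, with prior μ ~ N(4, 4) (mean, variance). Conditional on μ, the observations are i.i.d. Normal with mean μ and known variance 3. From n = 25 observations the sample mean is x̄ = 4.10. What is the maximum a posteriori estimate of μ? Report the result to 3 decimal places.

n = 25, x̄ = 4.10.
For a Normal prior and Normal likelihood with known variance, the posterior is Normal; its mode equals its mean, the precision-weighted average.
Prior precision 1/σ₀² = 1/4 = 0.25; data precision n/σ² = 25/3.
μ̂ = (0.25·4 + (25/3)·4.1) / (0.25 + 25/3) = (211/6)/(103/12) = 422/103 ≈ 4.097.

μ̂_MAP = 4.097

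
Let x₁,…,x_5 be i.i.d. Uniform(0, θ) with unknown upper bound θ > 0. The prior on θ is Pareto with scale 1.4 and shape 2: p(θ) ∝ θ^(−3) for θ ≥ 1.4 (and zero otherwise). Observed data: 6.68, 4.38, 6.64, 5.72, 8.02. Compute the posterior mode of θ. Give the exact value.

θ̂_MAP = 8.02

The Uniform(0, θ) likelihood is θ^(−n) for θ ≥ max(xᵢ), zero otherwise. Here max(xᵢ) = 8.02.
Posterior ∝ θ^(−3) · θ^(−5) = θ^(−8) on θ ≥ max(1.4, 8.02) = 8.02.
This density is strictly decreasing in θ, so the posterior mode lies at the lower boundary of the support.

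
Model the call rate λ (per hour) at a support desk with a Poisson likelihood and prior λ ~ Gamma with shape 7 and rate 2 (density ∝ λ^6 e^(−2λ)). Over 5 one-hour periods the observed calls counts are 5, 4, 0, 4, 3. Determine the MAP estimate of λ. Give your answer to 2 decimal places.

λ̂_MAP = 3.14

Σxᵢ = 5+4+0+4+3 = 16, with n = 5.
Posterior ∝ λ^6e^(−2λ) · λ^16e^(−5λ) = λ^22e^(−7λ), i.e. Gamma(shape=23, rate=7).
The mode of a Gamma(a, b) with a ≥ 1 (shape–rate) is (a−1)/b = 22/7 ≈ 3.14.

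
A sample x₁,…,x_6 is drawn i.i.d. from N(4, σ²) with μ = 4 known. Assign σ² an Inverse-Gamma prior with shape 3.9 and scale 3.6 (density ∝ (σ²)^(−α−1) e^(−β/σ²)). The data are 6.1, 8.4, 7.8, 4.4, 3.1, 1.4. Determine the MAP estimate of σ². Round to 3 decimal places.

Sum of squared deviations about the known mean: SS = (6.1−4)² + (8.4−4)² + (7.8−4)² + (4.4−4)² + (3.1−4)² + (1.4−4)² = 45.94.
The Normal likelihood contributes (σ²)^(−n/2) exp(−SS/(2σ²)), so the posterior is Inverse-Gamma(α + n/2, β + SS/2) = Inverse-Gamma(6.9, 26.57).
The mode of Inverse-Gamma(a, b) is b/(a+1) = 26.57/7.9 ≈ 3.363.

σ̂²_MAP = 3.363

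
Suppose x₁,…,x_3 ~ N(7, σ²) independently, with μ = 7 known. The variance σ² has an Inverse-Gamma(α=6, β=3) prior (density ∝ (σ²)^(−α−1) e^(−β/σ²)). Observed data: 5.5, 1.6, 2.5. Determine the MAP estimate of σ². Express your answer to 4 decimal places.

Sum of squared deviations about the known mean: SS = (5.5−7)² + (1.6−7)² + (2.5−7)² = 51.66.
The Normal likelihood contributes (σ²)^(−n/2) exp(−SS/(2σ²)), so the posterior is Inverse-Gamma(α + n/2, β + SS/2) = Inverse-Gamma(7.5, 28.83).
The mode of Inverse-Gamma(a, b) is b/(a+1) = 28.83/8.5 ≈ 3.3918.

σ̂²_MAP = 3.3918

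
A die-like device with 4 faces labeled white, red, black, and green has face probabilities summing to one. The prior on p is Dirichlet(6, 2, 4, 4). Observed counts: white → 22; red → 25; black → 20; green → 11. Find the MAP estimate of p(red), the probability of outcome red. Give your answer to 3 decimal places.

The posterior is Dirichlet(αᵢ + nᵢ) = Dirichlet(28, 27, 24, 15).
For a Dirichlet(a₁,…,a_K) with all aᵢ > 1, the mode has j-th component (aⱼ − 1)/(Σaᵢ − K).
Here Σaᵢ = 94 and K = 4, so p(red) = (27 − 1)/(94 − 4) = 26/90 ≈ 0.289.

MAP estimate of p(red) = 0.289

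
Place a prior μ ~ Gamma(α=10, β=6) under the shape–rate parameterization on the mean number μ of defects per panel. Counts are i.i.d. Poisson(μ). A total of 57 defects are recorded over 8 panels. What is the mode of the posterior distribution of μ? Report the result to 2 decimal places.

Σxᵢ = 57, n = 8.
Posterior ∝ μ^9e^(−6μ) · μ^57e^(−8μ) = μ^66e^(−14μ), i.e. Gamma(shape=67, rate=14).
The mode of a Gamma(a, b) with a ≥ 1 (shape–rate) is (a−1)/b = 66/14 ≈ 4.71.

μ̂_MAP = 4.71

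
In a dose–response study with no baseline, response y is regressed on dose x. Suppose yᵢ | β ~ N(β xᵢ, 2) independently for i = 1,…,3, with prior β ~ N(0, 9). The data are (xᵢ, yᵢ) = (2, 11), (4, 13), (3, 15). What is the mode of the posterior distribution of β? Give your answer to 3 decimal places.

log p(β | y) = −Σ(yᵢ − βxᵢ)²/(2·2) − β²/(2·9) + const.
Setting the derivative to zero: Σxᵢ(yᵢ − βxᵢ)/2 − β/9 = 0, so β = Σxᵢyᵢ / (Σxᵢ² + σ²/τ²).
Σxᵢyᵢ = 2·11 + 4·13 + 3·15 = 119; Σxᵢ² = 29; σ²/τ² = 2/9.
β̂_MAP = 119 / (29 + 2/9) = 119/(263/9) = 1071/263 ≈ 4.072.

β̂_MAP = 4.072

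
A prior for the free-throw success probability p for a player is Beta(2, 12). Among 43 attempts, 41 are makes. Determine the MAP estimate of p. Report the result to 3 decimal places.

p̂_MAP = 0.764

Prior: Beta(2, 12).
Data: 41 successes in 43 trials. The binomial likelihood contributes p^41(1−p)^2, so the posterior is Beta(2+41, 12+2) = Beta(43, 14).
For Beta(a, b) with a, b > 1 the mode is (a−1)/(a+b−2) = 42/55 ≈ 0.764.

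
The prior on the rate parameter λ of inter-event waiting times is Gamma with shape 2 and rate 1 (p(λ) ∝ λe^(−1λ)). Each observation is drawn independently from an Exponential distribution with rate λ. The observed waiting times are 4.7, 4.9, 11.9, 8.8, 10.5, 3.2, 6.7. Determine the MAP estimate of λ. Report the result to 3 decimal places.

The Exponential(rate=λ) likelihood is ∝ λ^n e^(−λΣtᵢ). Here n = 7 and Σtᵢ = 4.7 + 4.9 + 11.9 + 8.8 + 10.5 + 3.2 + 6.7 = 50.7.
Posterior ∝ λe^(−1λ) · λ^7e^(−50.7λ) = λ^8e^(−51.7λ), i.e. Gamma(9, 51.7).
Mode = (a−1)/b = 8/51.7 ≈ 0.155.

λ̂_MAP = 0.155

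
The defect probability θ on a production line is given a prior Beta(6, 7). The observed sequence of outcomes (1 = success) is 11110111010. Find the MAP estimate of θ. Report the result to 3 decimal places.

θ̂_MAP = 0.591

Prior: Beta(6, 7).
Data: 8 successes in 11 trials (from the sequence). The binomial likelihood contributes θ^8(1−θ)^3, so the posterior is Beta(6+8, 7+3) = Beta(14, 10).
For Beta(a, b) with a, b > 1 the mode is (a−1)/(a+b−2) = 13/22 ≈ 0.591.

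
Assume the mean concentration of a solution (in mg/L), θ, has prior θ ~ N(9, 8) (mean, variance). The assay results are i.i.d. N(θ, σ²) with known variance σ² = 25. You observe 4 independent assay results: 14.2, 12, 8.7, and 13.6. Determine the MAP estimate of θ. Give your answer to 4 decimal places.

θ̂_MAP = 10.7544

n = 4; x̄ = (14.2 + 12 + 8.7 + 13.6)/4 = 48.5/4 = 12.125.
For a Normal prior and Normal likelihood with known variance, the posterior is Normal; its mode equals its mean, the precision-weighted average.
Prior precision 1/σ₀² = 1/8 = 0.125; data precision n/σ² = 4/25 = 0.16.
θ̂ = (0.125·9 + 0.16·12.125) / (0.125 + 0.16) = 3.065/0.285 = 613/57 ≈ 10.7544.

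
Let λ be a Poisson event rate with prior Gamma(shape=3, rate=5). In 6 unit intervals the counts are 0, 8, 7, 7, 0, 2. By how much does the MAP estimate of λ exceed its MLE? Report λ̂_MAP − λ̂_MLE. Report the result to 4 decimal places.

Σxᵢ = 24. Posterior is Gamma(27, 11); MAP = (27−1)/11 = 26/11 ≈ 2.36364.
MLE = x̄ = 24/6 ≈ 4.00000.
Difference = 26/11 − 24/6 = -18/11 ≈ -1.6364.

MAP − MLE = -1.6364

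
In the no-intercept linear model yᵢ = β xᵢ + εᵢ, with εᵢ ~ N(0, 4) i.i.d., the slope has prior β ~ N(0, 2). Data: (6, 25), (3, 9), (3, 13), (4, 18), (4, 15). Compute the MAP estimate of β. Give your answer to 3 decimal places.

β̂_MAP = 3.955

log p(β | y) = −Σ(yᵢ − βxᵢ)²/(2·4) − β²/(2·2) + const.
Setting the derivative to zero: Σxᵢ(yᵢ − βxᵢ)/4 − β/2 = 0, so β = Σxᵢyᵢ / (Σxᵢ² + σ²/τ²).
Σxᵢyᵢ = 6·25 + 3·9 + 3·13 + 4·18 + 4·15 = 348; Σxᵢ² = 86; σ²/τ² = 2.
β̂_MAP = 348 / (86 + 2) = 348/88 ≈ 3.955.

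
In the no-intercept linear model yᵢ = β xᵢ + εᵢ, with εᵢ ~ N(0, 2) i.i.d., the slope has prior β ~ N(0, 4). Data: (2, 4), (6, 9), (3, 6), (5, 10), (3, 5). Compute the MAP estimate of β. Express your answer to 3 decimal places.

log p(β | y) = −Σ(yᵢ − βxᵢ)²/(2·2) − β²/(2·4) + const.
Setting the derivative to zero: Σxᵢ(yᵢ − βxᵢ)/2 − β/4 = 0, so β = Σxᵢyᵢ / (Σxᵢ² + σ²/τ²).
Σxᵢyᵢ = 2·4 + 6·9 + 3·6 + 5·10 + 3·5 = 145; Σxᵢ² = 83; σ²/τ² = 0.5.
β̂_MAP = 145 / (83 + 0.5) = 145/83.5 ≈ 1.737.

β̂_MAP = 1.737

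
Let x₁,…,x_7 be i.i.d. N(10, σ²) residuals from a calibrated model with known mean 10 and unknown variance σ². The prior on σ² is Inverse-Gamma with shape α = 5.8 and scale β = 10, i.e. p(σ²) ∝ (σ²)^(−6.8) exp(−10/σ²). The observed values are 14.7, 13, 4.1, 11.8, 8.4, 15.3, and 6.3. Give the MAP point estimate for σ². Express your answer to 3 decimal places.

Sum of squared deviations about the known mean: SS = (14.7−10)² + (13−10)² + (4.1−10)² + (11.8−10)² + (8.4−10)² + (15.3−10)² + (6.3−10)² = 113.48.
The Normal likelihood contributes (σ²)^(−n/2) exp(−SS/(2σ²)), so the posterior is Inverse-Gamma(α + n/2, β + SS/2) = Inverse-Gamma(9.3, 66.74).
The mode of Inverse-Gamma(a, b) is b/(a+1) = 66.74/10.3 ≈ 6.480.

σ̂²_MAP = 6.480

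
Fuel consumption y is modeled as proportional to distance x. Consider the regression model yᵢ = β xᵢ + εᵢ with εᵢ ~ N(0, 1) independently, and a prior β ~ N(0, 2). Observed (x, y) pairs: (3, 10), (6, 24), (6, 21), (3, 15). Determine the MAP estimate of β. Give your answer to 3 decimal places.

β̂_MAP = 3.812

log p(β | y) = −Σ(yᵢ − βxᵢ)²/(2·1) − β²/(2·2) + const.
Setting the derivative to zero: Σxᵢ(yᵢ − βxᵢ)/1 − β/2 = 0, so β = Σxᵢyᵢ / (Σxᵢ² + σ²/τ²).
Σxᵢyᵢ = 3·10 + 6·24 + 6·21 + 3·15 = 345; Σxᵢ² = 90; σ²/τ² = 0.5.
β̂_MAP = 345 / (90 + 0.5) = 345/90.5 ≈ 3.812.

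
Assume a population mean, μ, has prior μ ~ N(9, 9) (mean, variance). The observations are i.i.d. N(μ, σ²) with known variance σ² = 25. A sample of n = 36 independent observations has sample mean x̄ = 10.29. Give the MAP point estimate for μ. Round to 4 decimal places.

n = 36, x̄ = 10.29.
For a Normal prior and Normal likelihood with known variance, the posterior is Normal; its mode equals its mean, the precision-weighted average.
Prior precision 1/σ₀² = 1/9; data precision n/σ² = 36/25 = 1.44.
μ̂ = ((1/9)·9 + 1.44·10.29) / (1/9 + 1.44) = 15.8176/(349/225) = 88974/8725 ≈ 10.1976.

μ̂_MAP = 10.1976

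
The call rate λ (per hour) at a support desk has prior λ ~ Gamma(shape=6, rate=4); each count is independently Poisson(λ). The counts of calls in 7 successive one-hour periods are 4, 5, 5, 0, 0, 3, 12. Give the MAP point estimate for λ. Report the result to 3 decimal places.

Σxᵢ = 4+5+5+0+0+3+12 = 29, with n = 7.
Posterior ∝ λ^5e^(−4λ) · λ^29e^(−7λ) = λ^34e^(−11λ), i.e. Gamma(shape=35, rate=11).
The mode of a Gamma(a, b) with a ≥ 1 (shape–rate) is (a−1)/b = 34/11 ≈ 3.091.

λ̂_MAP = 3.091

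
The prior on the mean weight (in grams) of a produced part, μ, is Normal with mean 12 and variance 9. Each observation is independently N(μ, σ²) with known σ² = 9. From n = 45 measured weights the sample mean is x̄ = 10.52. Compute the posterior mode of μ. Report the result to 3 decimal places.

μ̂_MAP = 10.552

n = 45, x̄ = 10.52.
For a Normal prior and Normal likelihood with known variance, the posterior is Normal; its mode equals its mean, the precision-weighted average.
Prior precision 1/σ₀² = 1/9; data precision n/σ² = 45/9 = 5.
μ̂ = ((1/9)·12 + 5·10.52) / (1/9 + 5) = (809/15)/(46/9) = 2427/230 ≈ 10.552.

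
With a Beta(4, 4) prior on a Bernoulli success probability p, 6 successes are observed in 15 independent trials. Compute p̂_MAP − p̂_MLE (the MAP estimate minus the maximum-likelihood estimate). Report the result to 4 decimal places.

Posterior is Beta(10, 13); MAP = (10−1)/(23−2) = 9/21 ≈ 0.42857.
MLE ignores the prior: p̂_MLE = k/n = 6/15 ≈ 0.40000.
Difference = 9/21 − 6/15 = 1/35 ≈ 0.0286.

MAP − MLE = 0.0286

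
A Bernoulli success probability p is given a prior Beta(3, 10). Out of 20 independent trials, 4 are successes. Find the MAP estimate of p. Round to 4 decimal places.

Prior: Beta(3, 10).
Data: 4 successes in 20 trials. The binomial likelihood contributes p^4(1−p)^16, so the posterior is Beta(3+4, 10+16) = Beta(7, 26).
For Beta(a, b) with a, b > 1 the mode is (a−1)/(a+b−2) = 6/31 ≈ 0.1935.

p̂_MAP = 0.1935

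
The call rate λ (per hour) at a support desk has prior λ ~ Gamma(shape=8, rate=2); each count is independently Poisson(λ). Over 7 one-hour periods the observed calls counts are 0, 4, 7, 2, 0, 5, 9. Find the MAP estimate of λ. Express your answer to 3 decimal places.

Σxᵢ = 0+4+7+2+0+5+9 = 27, with n = 7.
Posterior ∝ λ^7e^(−2λ) · λ^27e^(−7λ) = λ^34e^(−9λ), i.e. Gamma(shape=35, rate=9).
The mode of a Gamma(a, b) with a ≥ 1 (shape–rate) is (a−1)/b = 34/9 ≈ 3.778.

λ̂_MAP = 3.778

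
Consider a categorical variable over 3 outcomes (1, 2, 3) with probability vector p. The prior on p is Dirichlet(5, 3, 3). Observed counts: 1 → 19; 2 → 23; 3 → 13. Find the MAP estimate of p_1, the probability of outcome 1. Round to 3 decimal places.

The posterior is Dirichlet(αᵢ + nᵢ) = Dirichlet(24, 26, 16).
For a Dirichlet(a₁,…,a_K) with all aᵢ > 1, the mode has j-th component (aⱼ − 1)/(Σaᵢ − K).
Here Σaᵢ = 66 and K = 3, so p_1 = (24 − 1)/(66 − 3) = 23/63 ≈ 0.365.

MAP estimate: 0.365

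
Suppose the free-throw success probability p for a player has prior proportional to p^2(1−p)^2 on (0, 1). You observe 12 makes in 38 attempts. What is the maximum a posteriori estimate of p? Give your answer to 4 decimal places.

The prior density ∝ p^2(1−p)^2 is the kernel of Beta(3, 3).
Data: 12 successes in 38 trials. The binomial likelihood contributes p^12(1−p)^26, so the posterior is Beta(3+12, 3+26) = Beta(15, 29).
For Beta(a, b) with a, b > 1 the mode is (a−1)/(a+b−2) = 14/42 ≈ 0.3333.

p̂_MAP = 0.3333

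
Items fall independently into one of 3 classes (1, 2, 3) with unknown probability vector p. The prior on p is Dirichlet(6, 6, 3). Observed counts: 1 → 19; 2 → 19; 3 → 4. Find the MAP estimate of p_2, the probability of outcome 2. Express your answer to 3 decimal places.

MAP estimate: 0.444

The posterior is Dirichlet(αᵢ + nᵢ) = Dirichlet(25, 25, 7).
For a Dirichlet(a₁,…,a_K) with all aᵢ > 1, the mode has j-th component (aⱼ − 1)/(Σaᵢ − K).
Here Σaᵢ = 57 and K = 3, so p_2 = (25 − 1)/(57 − 3) = 24/54 ≈ 0.444.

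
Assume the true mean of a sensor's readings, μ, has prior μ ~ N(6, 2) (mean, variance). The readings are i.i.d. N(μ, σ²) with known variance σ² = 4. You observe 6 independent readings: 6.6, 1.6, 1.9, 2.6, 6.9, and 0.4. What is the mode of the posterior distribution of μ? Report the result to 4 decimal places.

n = 6; x̄ = (6.6 + 1.6 + 1.9 + 2.6 + 6.9 + 0.4)/6 = 20/6 = 10/3 ≈ 3.3333.
For a Normal prior and Normal likelihood with known variance, the posterior is Normal; its mode equals its mean, the precision-weighted average.
Prior precision 1/σ₀² = 1/2 = 0.5; data precision n/σ² = 6/4 = 1.5.
μ̂ = (0.5·6 + 1.5·(10/3)) / (0.5 + 1.5) = 8/2 = 4.0000.

μ̂_MAP = 4.0000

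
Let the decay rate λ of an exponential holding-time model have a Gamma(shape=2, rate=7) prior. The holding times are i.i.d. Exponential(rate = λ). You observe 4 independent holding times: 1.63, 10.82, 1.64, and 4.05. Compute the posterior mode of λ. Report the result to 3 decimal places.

The Exponential(rate=λ) likelihood is ∝ λ^n e^(−λΣtᵢ). Here n = 4 and Σtᵢ = 1.63 + 10.82 + 1.64 + 4.05 = 18.14.
Posterior ∝ λe^(−7λ) · λ^4e^(−18.14λ) = λ^5e^(−25.14λ), i.e. Gamma(6, 25.14).
Mode = (a−1)/b = 5/25.14 ≈ 0.199.

λ̂_MAP = 0.199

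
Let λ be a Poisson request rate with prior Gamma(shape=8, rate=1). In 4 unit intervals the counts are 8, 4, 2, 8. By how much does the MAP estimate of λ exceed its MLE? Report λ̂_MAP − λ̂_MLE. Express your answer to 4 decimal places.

MAP − MLE = 0.3000

Σxᵢ = 22. Posterior is Gamma(30, 5); MAP = (30−1)/5 = 29/5 ≈ 5.80000.
MLE = x̄ = 22/4 ≈ 5.50000.
Difference = 29/5 − 22/4 = 3/10 ≈ 0.3000.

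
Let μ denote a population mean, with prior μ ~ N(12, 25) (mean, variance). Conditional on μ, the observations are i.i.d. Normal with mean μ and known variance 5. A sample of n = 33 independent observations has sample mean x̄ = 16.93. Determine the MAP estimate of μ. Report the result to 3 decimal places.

μ̂_MAP = 16.900

n = 33, x̄ = 16.93.
For a Normal prior and Normal likelihood with known variance, the posterior is Normal; its mode equals its mean, the precision-weighted average.
Prior precision 1/σ₀² = 1/25 = 0.04; data precision n/σ² = 33/5 = 6.6.
μ̂ = (0.04·12 + 6.6·16.93) / (0.04 + 6.6) = 112.218/6.64 = 56109/3320 ≈ 16.900.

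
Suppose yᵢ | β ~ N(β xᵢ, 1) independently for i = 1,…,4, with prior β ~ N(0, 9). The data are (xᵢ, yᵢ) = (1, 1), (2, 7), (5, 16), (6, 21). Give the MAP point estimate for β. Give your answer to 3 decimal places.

log p(β | y) = −Σ(yᵢ − βxᵢ)²/(2·1) − β²/(2·9) + const.
Setting the derivative to zero: Σxᵢ(yᵢ − βxᵢ)/1 − β/9 = 0, so β = Σxᵢyᵢ / (Σxᵢ² + σ²/τ²).
Σxᵢyᵢ = 1·1 + 2·7 + 5·16 + 6·21 = 221; Σxᵢ² = 66; σ²/τ² = 1/9.
β̂_MAP = 221 / (66 + 1/9) = 221/(595/9) = 117/35 ≈ 3.343.

β̂_MAP = 3.343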